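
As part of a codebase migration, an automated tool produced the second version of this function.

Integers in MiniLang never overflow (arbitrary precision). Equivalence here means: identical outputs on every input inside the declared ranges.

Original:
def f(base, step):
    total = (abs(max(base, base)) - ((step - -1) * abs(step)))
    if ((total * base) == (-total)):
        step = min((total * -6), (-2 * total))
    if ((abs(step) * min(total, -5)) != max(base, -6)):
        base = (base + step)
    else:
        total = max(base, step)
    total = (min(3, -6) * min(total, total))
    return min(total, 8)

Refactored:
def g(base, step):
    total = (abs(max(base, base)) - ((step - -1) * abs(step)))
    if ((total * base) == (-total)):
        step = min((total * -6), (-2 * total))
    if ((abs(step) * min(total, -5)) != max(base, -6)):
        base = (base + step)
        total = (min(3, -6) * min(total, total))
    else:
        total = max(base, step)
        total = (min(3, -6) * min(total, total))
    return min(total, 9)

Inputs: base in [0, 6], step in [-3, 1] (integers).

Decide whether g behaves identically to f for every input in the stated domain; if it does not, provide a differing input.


Run the pair on base=0, step=1.
f: total becomes -2; next ((total * base) == (-total)) evaluates to false; next ((abs(step) * min(total, -5)) != max(base, -6)) evaluates to true; next base becomes 1; next total becomes 12; next final value 8
g: total becomes -2; next ((total * base) == (-total)) evaluates to false; next ((abs(step) * min(total, -5)) != max(base, -6)) evaluates to true; next base becomes 1; next total becomes 12; next final value 9
8 and 9 differ, so these are not the same function on this domain.
verdict: not equivalent; witness: base=0, step=1


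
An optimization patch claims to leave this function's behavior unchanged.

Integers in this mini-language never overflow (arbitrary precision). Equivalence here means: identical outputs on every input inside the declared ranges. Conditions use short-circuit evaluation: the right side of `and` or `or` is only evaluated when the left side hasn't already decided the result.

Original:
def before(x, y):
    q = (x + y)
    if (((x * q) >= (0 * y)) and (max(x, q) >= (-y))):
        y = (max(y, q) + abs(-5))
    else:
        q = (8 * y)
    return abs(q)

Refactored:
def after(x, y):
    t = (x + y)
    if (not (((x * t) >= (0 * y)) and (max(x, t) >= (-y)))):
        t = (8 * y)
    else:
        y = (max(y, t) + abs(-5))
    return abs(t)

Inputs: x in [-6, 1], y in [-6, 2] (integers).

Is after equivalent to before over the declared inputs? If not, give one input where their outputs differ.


Reading the diff, among the changes: boolean connective usage differs; also local variable names differ.
As a probe, take x=-2, y=-5: before runs q := -7 | (((x * q) >= (0 * y)) and (max(x, q) >= (-y))): false | q := -40 | result 40; after runs t := -7 | (not (((x * t) >= (0 * y)) and (max(x, t) >= (-y)))): true | t := -40 | result 40; both end at 40.
Sweeping the whole domain (72 inputs) finds no disagreement.
verdict: equivalent


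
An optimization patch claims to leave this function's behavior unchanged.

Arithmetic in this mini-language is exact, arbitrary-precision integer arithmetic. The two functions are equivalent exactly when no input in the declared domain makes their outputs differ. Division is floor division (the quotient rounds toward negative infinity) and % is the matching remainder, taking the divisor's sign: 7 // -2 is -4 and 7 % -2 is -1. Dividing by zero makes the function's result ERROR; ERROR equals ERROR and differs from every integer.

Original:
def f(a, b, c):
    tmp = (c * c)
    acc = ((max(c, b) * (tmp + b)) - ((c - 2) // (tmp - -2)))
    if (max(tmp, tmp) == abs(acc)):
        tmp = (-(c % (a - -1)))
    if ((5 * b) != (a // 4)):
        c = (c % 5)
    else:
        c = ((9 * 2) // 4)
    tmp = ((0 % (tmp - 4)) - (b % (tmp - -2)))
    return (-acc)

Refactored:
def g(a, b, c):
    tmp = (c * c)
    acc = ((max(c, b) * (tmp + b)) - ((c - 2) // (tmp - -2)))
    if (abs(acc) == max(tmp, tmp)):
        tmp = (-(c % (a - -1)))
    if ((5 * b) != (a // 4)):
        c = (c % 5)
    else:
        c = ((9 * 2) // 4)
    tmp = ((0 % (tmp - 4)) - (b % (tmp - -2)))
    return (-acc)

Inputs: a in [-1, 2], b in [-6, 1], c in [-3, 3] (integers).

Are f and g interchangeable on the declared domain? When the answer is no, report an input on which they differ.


The two are interchangeable: same computation, different form, and every declared input agrees.
One worked example (a=-1, b=-2, c=-2) — f: tmp=4, then acc=-3, then (max(tmp, tmp) == abs(acc)) is false, then ((5 * b) != (a // 4)) is true, then c=3, then a zero divisor aborts: ERROR; g: tmp=4, then acc=-3, then (abs(acc) == max(tmp, tmp)) is false, then ((5 * b) != (a // 4)) is true, then c=3, then a zero divisor aborts: ERROR; agreement on ERROR.
Checked all 224 inputs in the declared domain: the outputs agree on every one.
verdict: equivalent


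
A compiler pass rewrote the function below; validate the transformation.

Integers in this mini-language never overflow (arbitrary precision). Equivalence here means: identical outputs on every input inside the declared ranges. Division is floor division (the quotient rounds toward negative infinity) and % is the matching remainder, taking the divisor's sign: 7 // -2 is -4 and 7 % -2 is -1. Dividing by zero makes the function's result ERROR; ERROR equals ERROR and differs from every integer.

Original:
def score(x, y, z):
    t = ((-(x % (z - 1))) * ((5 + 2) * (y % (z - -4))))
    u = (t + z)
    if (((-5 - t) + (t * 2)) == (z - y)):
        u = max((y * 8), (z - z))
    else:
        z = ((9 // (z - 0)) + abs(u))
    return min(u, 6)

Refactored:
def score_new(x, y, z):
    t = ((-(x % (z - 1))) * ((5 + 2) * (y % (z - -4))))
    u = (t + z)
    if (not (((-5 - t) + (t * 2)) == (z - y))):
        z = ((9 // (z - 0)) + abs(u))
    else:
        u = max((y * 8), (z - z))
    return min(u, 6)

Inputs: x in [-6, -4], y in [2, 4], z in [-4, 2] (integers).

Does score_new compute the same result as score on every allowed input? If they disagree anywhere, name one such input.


The two versions differ — the changes include boolean connective usage differs.
One worked example (x=-4, y=4, z=-3) — score: t becomes 0; next u becomes -3; next (((-5 - t) + (t * 2)) == (z - y)) evaluates to false; next z becomes 0; next final value -3; score_new: t becomes 0; next u becomes -3; next (not (((-5 - t) + (t * 2)) == (z - y))) evaluates to true; next z becomes 0; next final value -3; agreement on -3.
Every one of the 63 inputs gives matching results.
verdict: equivalent


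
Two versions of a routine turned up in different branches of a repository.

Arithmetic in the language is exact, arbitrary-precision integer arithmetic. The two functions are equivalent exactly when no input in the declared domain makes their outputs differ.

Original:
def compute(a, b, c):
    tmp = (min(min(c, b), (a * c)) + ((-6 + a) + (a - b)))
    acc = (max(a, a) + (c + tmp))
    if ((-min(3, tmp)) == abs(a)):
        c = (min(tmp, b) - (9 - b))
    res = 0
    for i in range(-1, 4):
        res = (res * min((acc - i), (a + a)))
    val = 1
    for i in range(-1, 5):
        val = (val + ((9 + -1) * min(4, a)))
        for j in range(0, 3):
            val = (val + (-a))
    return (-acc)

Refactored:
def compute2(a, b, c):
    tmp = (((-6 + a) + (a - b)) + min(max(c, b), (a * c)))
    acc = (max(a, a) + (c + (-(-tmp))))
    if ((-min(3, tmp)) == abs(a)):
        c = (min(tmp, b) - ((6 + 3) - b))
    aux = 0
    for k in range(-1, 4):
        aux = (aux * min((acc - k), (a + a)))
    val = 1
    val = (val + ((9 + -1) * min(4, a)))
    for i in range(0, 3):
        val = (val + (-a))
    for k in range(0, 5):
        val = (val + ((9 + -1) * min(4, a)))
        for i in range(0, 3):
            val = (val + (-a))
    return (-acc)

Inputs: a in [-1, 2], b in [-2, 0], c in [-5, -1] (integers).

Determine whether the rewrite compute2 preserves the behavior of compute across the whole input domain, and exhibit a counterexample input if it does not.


Try a=-1, b=-2, c=-5.
compute: tmp=-11, then acc=-17, then ((-min(3, tmp)) == abs(a)) is false, then res=0, then (i=-1), then res=0, then (i=0), then res=0, then (i=1), then res=0, then (i=2), then res=0, then (i=3), then res=0, then val=1, then (i=-1), then val=-7, then (j=0), then val=-6, then (j=1), then val=-5, then (j=2), then val=-4, then (i=0), then val=-12, then (j=0), then val=-11, then (j=1), then val=-10, then (j=2), then val=-9, then (i=1), then val=-17, then (j=0), then val=-16, then (j=1), then val=-15, then (j=2), then val=-14, then (i=2), then val=-22, then (j=0), then val=-21, then (j=1), then val=-20, then (j=2), then val=-19, then (i=3), then val=-27, then (j=0), then val=-26, then (j=1), then val=-25, then (j=2), then val=-24, then (i=4), then val=-32, then (j=0), then val=-31, then (j=1), then val=-30, then (j=2), then val=-29, then returns 17
compute2: tmp=-8, then acc=-14, then ((-min(3, tmp)) == abs(a)) is false, then aux=0, then (k=-1), then aux=0, then (k=0), then aux=0, then (k=1), then aux=0, then (k=2), then aux=0, then (k=3), then aux=0, then val=1, then val=-7, then (i=0), then val=-6, then (i=1), then val=-5, then (i=2), then val=-4, then (k=0), then val=-12, then (i=0), then val=-11, then (i=1), then val=-10, then (i=2), then val=-9, then (k=1), then val=-17, then (i=0), then val=-16, then (i=1), then val=-15, then (i=2), then val=-14, then (k=2), then val=-22, then (i=0), then val=-21, then (i=1), then val=-20, then (i=2), then val=-19, then (k=3), then val=-27, then (i=0), then val=-26, then (i=1), then val=-25, then (i=2), then val=-24, then (k=4), then val=-32, then (i=0), then val=-31, then (i=1), then val=-30, then (i=2), then val=-29, then returns 14
17 vs 14 — the two versions disagree here.
verdict: not equivalent; witness: a=-1, b=-2, c=-5


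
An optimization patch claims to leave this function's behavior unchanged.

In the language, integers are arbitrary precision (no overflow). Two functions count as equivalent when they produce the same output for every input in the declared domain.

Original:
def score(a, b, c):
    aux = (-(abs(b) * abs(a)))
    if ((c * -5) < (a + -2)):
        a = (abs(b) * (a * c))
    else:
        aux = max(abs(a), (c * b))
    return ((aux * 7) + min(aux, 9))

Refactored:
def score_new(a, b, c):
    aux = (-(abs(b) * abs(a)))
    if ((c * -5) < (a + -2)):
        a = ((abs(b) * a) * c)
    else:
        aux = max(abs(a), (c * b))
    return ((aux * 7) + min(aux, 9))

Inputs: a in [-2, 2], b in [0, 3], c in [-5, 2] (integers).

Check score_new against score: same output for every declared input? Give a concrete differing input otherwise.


Side by side, the visible changes include: same computation, different form.
One worked example (a=0, b=2, c=2) — score: aux=0, then ((c * -5) < (a + -2)) is true, then a=0, then returns 0; score_new: aux=0, then ((c * -5) < (a + -2)) is true, then a=0, then returns 0; agreement on 0.
Checked all 160 inputs in the declared domain: the outputs agree on every one.
verdict: equivalent


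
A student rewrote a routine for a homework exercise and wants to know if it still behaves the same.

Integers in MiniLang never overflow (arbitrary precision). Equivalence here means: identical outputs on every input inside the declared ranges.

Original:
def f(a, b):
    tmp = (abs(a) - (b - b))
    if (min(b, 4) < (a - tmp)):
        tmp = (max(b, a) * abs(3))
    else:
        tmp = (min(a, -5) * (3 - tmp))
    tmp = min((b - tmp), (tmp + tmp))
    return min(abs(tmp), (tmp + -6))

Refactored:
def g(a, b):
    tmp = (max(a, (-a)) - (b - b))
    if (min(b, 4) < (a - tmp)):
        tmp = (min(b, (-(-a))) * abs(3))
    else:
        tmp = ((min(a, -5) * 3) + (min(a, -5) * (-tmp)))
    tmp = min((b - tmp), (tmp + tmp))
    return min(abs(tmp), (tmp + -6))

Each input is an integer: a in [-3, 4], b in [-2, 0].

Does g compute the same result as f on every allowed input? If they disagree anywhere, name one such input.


a=0, b=-2 yields -8 from f but -18 from g.
verdict: not equivalent; witness: a=0, b=-2


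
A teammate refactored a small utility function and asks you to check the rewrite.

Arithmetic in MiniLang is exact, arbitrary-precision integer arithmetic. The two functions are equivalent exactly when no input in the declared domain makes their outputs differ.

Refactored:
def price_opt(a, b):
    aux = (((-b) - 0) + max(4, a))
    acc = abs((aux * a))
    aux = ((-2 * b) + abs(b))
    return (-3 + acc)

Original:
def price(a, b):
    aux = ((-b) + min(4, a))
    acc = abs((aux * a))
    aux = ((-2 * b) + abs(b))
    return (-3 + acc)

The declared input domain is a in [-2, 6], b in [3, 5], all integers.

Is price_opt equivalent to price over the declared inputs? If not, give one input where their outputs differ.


Try a=-2, b=3.
price: aux := -5 | acc := 10 | aux := -3 | result 7
price_opt: aux := 1 | acc := 2 | aux := -3 | result -1
7 vs -1 — the two versions disagree here.
verdict: not equivalent; witness: a=-2, b=3


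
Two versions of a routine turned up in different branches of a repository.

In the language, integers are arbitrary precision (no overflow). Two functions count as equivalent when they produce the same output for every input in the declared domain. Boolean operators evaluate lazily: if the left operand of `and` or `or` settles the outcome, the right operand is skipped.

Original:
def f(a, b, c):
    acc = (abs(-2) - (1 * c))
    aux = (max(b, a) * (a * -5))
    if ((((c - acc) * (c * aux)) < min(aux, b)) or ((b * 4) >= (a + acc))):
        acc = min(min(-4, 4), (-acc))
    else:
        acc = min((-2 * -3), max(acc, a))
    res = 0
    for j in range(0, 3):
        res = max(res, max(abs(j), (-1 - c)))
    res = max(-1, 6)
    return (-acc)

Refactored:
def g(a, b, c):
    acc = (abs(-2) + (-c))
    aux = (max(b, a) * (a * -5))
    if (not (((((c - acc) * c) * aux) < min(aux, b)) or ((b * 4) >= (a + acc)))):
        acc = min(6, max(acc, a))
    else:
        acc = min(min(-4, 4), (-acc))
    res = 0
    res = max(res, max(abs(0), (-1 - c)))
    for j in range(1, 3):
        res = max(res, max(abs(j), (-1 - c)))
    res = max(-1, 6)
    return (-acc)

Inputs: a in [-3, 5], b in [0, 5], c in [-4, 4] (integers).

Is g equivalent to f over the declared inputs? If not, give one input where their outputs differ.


Comparing the listings, the differences include: min/max/abs usage differs; also constant usage differs; also loop structure differs; also arithmetic usage differs; also boolean connective usage differs; also statement counts differ.
As a probe, take a=4, b=2, c=-4: f runs acc=6, then aux=-80, then ((((c - acc) * (c * aux)) < min(aux, b)) or ((b * 4) >= (a + acc))) is true, then acc=-6, then res=0, then (j=0), then res=3, then (j=1), then res=3, then (j=2), then res=3, then res=6, then returns 6; g runs acc=6, then aux=-80, then (not (((((c - acc) * c) * aux) < min(aux, b)) or ((b * 4) >= (a + acc)))) is false, then acc=-6, then res=0, then res=3, then (j=1), then res=3, then (j=2), then res=3, then res=6, then returns 6; both end at 6.
Across all 486 domain points the two functions coincide.
verdict: equivalent


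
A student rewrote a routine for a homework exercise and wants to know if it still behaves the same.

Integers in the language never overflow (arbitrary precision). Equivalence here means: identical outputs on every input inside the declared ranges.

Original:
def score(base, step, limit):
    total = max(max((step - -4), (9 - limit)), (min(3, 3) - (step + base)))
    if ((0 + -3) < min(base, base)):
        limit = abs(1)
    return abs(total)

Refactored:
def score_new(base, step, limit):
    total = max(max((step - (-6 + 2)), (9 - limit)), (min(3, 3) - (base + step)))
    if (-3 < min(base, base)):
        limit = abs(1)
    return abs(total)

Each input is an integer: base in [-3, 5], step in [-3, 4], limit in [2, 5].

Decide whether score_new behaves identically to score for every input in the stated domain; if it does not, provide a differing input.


Comparing the listings, the differences include: constant usage differs.
Tracing base=5, step=4, limit=2: score: total := 8 | ((0 + -3) < min(base, base)): true | limit := 1 | result 8 | score_new: total := 8 | (-3 < min(base, base)): true | limit := 1 | result 8 — matching result 8.
Every one of the 288 inputs gives matching results.
verdict: equivalent


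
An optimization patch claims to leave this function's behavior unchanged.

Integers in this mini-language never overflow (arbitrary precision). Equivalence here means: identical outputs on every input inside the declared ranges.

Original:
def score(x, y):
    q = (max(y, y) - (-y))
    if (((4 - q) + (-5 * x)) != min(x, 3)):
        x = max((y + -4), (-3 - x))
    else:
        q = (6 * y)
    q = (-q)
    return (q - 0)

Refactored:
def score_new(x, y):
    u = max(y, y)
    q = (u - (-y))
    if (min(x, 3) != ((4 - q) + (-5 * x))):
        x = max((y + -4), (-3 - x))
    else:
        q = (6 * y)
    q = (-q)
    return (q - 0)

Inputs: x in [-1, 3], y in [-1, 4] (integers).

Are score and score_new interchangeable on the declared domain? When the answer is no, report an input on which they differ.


The two versions differ — the changes include local variable names differ; also statement counts differ.
As a probe, take x=3, y=2: score runs q becomes 4; next (((4 - q) + (-5 * x)) != min(x, 3)) evaluates to true; next x becomes -2; next q becomes -4; next final value -4; score_new runs u becomes 2; next q becomes 4; next (min(x, 3) != ((4 - q) + (-5 * x))) evaluates to true; next x becomes -2; next q becomes -4; next final value -4; both end at -4.
Every one of the 30 inputs gives matching results.
verdict: equivalent


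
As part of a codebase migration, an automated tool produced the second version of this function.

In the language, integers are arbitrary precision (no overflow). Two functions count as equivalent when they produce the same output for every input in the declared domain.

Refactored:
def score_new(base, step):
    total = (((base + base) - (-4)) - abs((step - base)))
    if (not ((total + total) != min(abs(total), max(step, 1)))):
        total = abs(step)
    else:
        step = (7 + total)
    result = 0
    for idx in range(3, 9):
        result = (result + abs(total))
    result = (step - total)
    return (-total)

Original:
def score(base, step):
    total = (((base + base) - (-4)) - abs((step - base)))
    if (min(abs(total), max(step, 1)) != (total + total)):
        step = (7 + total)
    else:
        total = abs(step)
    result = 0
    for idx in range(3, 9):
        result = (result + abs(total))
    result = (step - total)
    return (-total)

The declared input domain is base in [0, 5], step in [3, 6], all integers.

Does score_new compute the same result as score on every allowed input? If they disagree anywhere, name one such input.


Although boolean connective usage differs, 24/24 inputs agree.
verdict: equivalent


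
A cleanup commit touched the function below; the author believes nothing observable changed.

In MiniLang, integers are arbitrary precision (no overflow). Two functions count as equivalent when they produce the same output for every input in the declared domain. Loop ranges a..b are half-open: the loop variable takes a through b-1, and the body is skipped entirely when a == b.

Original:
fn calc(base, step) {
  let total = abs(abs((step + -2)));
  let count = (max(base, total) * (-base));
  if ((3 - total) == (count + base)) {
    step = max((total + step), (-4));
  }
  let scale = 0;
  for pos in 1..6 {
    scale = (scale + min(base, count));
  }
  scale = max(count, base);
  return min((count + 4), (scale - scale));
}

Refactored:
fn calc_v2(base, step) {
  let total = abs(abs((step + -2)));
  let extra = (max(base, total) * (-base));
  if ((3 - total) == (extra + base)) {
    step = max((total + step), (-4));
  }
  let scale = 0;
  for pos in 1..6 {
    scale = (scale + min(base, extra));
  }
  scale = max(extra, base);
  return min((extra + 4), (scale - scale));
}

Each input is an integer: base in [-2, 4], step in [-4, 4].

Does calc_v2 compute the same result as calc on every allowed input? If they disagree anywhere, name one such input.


The two are interchangeable: local variable names differ, and every declared input agrees.
Spot check at base=3, step=1 — calc: total=1, then count=-9, then ((3 - total) == (count + base)) is false, then scale=0, then (pos=1), then scale=-9, then (pos=2), then scale=-18, then (pos=3), then scale=-27, then (pos=4), then scale=-36, then (pos=5), then scale=-45, then scale=3, then returns -5. calc_v2: total=1, then extra=-9, then ((3 - total) == (extra + base)) is false, then scale=0, then (pos=1), then scale=-9, then (pos=2), then scale=-18, then (pos=3), then scale=-27, then (pos=4), then scale=-36, then (pos=5), then scale=-45, then scale=3, then returns -5. Both give -5.
Every one of the 63 inputs gives matching results.
verdict: equivalent


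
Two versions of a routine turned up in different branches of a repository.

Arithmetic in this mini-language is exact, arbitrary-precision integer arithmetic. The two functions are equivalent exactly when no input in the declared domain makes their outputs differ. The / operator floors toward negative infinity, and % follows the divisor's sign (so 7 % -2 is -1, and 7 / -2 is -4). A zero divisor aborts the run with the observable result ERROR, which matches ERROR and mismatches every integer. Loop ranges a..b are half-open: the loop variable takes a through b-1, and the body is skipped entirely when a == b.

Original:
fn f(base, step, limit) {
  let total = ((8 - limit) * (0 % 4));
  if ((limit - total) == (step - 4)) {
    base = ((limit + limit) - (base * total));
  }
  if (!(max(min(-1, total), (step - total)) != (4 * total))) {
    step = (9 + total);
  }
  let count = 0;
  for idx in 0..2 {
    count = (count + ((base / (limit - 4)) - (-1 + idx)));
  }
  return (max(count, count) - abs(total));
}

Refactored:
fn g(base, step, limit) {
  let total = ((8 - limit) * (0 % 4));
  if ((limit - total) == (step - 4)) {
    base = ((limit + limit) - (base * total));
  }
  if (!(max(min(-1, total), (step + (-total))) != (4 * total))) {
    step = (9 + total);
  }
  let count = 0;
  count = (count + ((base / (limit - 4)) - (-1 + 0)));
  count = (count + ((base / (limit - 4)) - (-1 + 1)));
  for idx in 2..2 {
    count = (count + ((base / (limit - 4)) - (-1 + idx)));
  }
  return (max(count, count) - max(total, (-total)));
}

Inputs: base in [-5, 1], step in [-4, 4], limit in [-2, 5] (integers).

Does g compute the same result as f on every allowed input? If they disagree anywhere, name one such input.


Side by side, the visible changes include: min/max/abs usage differs, and constant usage differs, and arithmetic usage differs, and loop structure differs, and statement counts differ.
One worked example (base=-2, step=0, limit=3) — f: total=0, then ((limit - total) == (step - 4)) is false, then (!(max(min(-1, total), (step - total)) != (4 * total))) is true, then step=9, then count=0, then (idx=0), then count=3, then (idx=1), then count=5, then returns 5; g: total=0, then ((limit - total) == (step - 4)) is false, then (!(max(min(-1, total), (step + (-total))) != (4 * total))) is true, then step=9, then count=0, then count=3, then count=5, then the loop over idx runs zero times, then returns 5; agreement on 5.
An exhaustive pass over the 504 declared inputs shows identical outputs.
verdict: equivalent


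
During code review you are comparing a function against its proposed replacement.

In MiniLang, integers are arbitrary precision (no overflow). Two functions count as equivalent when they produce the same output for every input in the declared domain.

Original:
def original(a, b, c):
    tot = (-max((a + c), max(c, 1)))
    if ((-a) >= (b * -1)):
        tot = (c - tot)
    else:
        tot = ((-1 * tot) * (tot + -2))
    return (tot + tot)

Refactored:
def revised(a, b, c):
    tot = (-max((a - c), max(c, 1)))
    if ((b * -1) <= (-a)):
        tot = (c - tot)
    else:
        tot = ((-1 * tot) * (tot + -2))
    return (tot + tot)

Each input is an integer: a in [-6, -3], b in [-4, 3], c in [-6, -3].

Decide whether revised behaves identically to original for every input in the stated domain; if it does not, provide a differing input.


a=-4, b=-4, c=-6 yields -10 from original but -8 from revised.
verdict: not equivalent; witness: a=-4, b=-4, c=-6


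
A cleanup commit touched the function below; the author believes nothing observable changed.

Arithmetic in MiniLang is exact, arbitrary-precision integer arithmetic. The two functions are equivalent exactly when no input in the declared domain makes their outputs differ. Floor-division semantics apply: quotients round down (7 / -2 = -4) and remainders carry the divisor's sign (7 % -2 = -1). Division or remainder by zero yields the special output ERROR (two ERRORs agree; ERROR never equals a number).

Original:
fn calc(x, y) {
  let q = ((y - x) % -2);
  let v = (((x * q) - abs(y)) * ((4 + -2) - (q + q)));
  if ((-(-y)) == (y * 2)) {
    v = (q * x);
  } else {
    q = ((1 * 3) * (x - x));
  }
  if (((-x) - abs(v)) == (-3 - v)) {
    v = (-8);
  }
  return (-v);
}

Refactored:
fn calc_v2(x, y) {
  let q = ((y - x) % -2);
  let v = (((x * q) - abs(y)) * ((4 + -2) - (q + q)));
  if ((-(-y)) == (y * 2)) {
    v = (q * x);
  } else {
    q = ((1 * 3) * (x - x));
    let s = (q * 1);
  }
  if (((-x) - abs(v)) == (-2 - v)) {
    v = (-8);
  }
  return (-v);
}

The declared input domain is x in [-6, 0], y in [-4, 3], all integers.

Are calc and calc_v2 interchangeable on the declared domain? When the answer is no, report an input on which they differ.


These are not equivalent — on x=-6, y=-2 the outputs split (4 vs 8).
calc: q := 0 | v := -4 | ((-(-y)) == (y * 2)): false | q := 0 | (((-x) - abs(v)) == (-3 - v)): false | result 4
calc_v2: q := 0 | v := -4 | ((-(-y)) == (y * 2)): false | q := 0 | s := 0 | (((-x) - abs(v)) == (-2 - v)): true | v := -8 | result 8
verdict: not equivalent; witness: x=-6, y=-2


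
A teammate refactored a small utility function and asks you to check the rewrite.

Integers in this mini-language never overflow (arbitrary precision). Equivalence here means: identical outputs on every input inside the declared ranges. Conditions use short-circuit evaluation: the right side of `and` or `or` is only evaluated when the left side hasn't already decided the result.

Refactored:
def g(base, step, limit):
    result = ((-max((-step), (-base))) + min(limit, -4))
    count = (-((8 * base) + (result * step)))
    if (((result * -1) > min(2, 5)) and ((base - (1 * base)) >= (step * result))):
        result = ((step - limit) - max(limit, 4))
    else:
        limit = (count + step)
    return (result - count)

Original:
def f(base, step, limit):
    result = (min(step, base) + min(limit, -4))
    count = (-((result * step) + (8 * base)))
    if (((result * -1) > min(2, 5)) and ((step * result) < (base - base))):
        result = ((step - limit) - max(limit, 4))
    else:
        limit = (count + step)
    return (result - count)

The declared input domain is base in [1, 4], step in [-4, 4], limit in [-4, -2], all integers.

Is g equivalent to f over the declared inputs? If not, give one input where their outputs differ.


Not equivalent: base=1, step=0, limit=-4 separates them (4 vs 8).
f: result := -4 | count := -8 | (((result * -1) > min(2, 5)) and ((step * result) < (base - base))): false | limit := -8 | result 4
g: result := -4 | count := -8 | (((result * -1) > min(2, 5)) and ((base - (1 * base)) >= (step * result))): true | result := 0 | result 8
verdict: not equivalent; witness: base=1, step=0, limit=-4


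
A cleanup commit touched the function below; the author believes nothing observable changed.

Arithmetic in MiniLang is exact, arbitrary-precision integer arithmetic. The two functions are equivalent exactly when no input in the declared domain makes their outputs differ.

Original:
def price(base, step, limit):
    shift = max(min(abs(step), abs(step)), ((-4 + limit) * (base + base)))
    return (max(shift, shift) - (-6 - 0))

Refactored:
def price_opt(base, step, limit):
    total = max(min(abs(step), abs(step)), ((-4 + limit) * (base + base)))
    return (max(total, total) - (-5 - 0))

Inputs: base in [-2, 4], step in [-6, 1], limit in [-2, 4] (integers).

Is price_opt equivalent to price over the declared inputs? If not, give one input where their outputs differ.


Run the pair on base=-2, step=-6, limit=-2.
price: shift=24, then returns 30
price_opt: total=24, then returns 29
30 != 29, so the rewrite changes behavior.
verdict: not equivalent; witness: base=-2, step=-6, limit=-2


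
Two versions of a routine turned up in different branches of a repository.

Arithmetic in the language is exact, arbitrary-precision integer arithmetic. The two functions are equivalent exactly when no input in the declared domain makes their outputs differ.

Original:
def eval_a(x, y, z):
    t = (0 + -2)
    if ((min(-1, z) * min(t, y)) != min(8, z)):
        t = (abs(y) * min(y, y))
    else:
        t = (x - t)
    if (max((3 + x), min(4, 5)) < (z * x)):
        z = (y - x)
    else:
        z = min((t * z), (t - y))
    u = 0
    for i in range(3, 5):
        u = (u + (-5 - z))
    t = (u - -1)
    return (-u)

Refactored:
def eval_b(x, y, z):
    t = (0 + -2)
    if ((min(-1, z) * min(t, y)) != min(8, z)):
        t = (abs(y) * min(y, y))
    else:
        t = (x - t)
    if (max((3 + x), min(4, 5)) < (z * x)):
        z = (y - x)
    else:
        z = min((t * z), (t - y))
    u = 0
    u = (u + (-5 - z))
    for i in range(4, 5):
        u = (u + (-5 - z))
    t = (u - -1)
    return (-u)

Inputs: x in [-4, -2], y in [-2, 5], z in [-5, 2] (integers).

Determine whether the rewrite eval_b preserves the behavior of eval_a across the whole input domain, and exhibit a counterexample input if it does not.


Side by side, the visible changes include: statement counts differ; and loop structure differs; and arithmetic usage differs; and constant usage differs.
Spot check at x=-4, y=-1, z=-1 — eval_a: t becomes -2; next ((min(-1, z) * min(t, y)) != min(8, z)) evaluates to true; next t becomes -1; next (max((3 + x), min(4, 5)) < (z * x)) evaluates to false; next z becomes 0; next u becomes 0; next at i=3:; next u becomes -5; next at i=4:; next u becomes -10; next t becomes -9; next final value 10. eval_b: t becomes -2; next ((min(-1, z) * min(t, y)) != min(8, z)) evaluates to true; next t becomes -1; next (max((3 + x), min(4, 5)) < (z * x)) evaluates to false; next z becomes 0; next u becomes 0; next u becomes -5; next at i=4:; next u becomes -10; next t becomes -9; next final value 10. Both give 10.
Checked all 192 inputs in the declared domain: the outputs agree on every one.
verdict: equivalent


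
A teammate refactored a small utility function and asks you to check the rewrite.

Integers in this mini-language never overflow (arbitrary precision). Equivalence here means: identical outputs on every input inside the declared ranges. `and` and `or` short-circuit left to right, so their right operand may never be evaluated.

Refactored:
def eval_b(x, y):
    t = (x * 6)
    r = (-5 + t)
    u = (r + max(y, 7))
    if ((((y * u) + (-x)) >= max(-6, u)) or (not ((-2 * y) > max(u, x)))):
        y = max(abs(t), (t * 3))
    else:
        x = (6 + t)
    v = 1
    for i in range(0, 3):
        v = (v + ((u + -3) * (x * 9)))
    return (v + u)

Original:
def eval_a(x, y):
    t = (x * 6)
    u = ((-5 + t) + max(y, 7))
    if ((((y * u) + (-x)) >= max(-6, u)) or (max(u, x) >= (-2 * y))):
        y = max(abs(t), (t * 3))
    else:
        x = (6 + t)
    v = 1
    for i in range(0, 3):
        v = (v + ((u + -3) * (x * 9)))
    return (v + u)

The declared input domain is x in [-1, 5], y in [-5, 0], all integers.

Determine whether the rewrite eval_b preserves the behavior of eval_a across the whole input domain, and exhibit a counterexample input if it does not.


The two versions differ — the changes include statement counts differ, boolean connective usage differs, comparison usage differs, local variable names differ.
One worked example (x=2, y=-2) — eval_a: t = 12; u = 14; ((((y * u) + (-x)) >= max(-6, u)) or (max(u, x) >= (-2 * y))) -> true; y = 36; v = 1; [i=0]; v = 199; [i=1]; v = 397; [i=2]; v = 595; return 609; eval_b: t = 12; r = 7; u = 14; ((((y * u) + (-x)) >= max(-6, u)) or (not ((-2 * y) > max(u, x)))) -> true; y = 36; v = 1; [i=0]; v = 199; [i=1]; v = 397; [i=2]; v = 595; return 609; agreement on 609.
Every one of the 42 inputs gives matching results.
verdict: equivalent


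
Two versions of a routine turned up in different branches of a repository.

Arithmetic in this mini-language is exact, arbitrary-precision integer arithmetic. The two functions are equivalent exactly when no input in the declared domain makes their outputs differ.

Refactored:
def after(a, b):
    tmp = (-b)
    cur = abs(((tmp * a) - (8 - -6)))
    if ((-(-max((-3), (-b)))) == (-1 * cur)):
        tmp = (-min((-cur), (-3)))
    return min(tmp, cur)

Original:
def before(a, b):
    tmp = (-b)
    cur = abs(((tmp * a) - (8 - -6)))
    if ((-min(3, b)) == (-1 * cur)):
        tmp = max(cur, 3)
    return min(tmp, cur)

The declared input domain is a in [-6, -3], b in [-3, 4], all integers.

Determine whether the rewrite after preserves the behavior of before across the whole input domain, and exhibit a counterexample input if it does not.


Reading the diff, among the changes: same computation, different form.
As a probe, take a=-5, b=-2: before runs tmp := 2 | cur := 24 | ((-min(3, b)) == (-1 * cur)): false | result 2; after runs tmp := 2 | cur := 24 | ((-(-max((-3), (-b)))) == (-1 * cur)): false | result 2; both end at 2.
An exhaustive pass over the 32 declared inputs shows identical outputs.
verdict: equivalent


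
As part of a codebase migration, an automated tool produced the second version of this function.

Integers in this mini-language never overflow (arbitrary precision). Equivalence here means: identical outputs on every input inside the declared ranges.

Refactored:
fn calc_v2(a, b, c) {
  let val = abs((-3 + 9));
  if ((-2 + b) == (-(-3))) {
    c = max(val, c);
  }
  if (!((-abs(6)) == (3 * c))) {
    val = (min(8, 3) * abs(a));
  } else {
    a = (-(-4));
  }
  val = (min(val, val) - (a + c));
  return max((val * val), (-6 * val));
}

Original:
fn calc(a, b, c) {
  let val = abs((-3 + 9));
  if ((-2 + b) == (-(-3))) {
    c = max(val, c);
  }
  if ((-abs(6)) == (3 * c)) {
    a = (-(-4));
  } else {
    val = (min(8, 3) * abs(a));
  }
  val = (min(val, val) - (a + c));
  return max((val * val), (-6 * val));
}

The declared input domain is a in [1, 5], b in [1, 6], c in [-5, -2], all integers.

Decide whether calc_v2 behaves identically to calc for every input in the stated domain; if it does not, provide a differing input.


Side by side, the visible changes include: boolean connective usage differs.
As a probe, take a=3, b=2, c=-2: calc runs val=6, then ((-2 + b) == (-(-3))) is false, then ((-abs(6)) == (3 * c)) is true, then a=4, then val=4, then returns 16; calc_v2 runs val=6, then ((-2 + b) == (-(-3))) is false, then (!((-abs(6)) == (3 * c))) is false, then a=4, then val=4, then returns 16; both end at 16.
Sweeping the whole domain (120 inputs) finds no disagreement.
verdict: equivalent


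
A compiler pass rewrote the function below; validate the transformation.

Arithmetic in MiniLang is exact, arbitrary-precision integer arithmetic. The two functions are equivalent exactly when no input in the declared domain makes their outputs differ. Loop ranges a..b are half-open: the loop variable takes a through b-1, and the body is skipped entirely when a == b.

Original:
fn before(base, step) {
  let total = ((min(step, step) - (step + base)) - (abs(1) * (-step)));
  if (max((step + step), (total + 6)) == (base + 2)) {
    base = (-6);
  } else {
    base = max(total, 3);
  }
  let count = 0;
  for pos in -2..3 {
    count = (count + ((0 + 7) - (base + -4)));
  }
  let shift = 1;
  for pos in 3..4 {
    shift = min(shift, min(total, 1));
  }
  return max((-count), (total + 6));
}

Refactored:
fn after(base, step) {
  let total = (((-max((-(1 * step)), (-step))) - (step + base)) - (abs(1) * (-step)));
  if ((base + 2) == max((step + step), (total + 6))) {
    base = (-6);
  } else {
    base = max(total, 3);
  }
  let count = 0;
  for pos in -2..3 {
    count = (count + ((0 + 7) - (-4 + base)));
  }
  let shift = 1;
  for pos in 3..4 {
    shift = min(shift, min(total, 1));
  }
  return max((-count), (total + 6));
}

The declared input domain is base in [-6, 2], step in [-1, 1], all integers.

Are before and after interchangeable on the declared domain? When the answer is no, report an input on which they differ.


Comparing the listings, the differences include: constant usage differs, plus min/max/abs usage differs, plus arithmetic usage differs.
Tracing base=-1, step=-1: before: total=0, then (max((step + step), (total + 6)) == (base + 2)) is false, then base=3, then count=0, then (pos=-2), then count=8, then (pos=-1), then count=16, then (pos=0), then count=24, then (pos=1), then count=32, then (pos=2), then count=40, then shift=1, then (pos=3), then shift=0, then returns 6 | after: total=0, then ((base + 2) == max((step + step), (total + 6))) is false, then base=3, then count=0, then (pos=-2), then count=8, then (pos=-1), then count=16, then (pos=0), then count=24, then (pos=1), then count=32, then (pos=2), then count=40, then shift=1, then (pos=3), then shift=0, then returns 6 — matching result 6.
Across all 27 domain points the two functions coincide.
verdict: equivalent


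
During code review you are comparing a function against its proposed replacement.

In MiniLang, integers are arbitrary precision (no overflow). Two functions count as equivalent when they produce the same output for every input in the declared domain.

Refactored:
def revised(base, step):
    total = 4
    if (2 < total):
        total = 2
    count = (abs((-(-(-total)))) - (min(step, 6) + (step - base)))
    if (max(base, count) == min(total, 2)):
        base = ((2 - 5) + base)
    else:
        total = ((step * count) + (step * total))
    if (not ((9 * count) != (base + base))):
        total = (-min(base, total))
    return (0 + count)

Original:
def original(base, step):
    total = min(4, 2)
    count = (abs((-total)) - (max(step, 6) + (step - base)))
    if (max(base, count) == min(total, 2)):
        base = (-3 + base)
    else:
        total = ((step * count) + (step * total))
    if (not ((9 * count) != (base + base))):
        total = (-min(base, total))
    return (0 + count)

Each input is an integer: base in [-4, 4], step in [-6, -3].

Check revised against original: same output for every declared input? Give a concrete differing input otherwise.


base=-4, step=-6 yields -2 from original but 10 from revised.
verdict: not equivalent; witness: base=-4, step=-6


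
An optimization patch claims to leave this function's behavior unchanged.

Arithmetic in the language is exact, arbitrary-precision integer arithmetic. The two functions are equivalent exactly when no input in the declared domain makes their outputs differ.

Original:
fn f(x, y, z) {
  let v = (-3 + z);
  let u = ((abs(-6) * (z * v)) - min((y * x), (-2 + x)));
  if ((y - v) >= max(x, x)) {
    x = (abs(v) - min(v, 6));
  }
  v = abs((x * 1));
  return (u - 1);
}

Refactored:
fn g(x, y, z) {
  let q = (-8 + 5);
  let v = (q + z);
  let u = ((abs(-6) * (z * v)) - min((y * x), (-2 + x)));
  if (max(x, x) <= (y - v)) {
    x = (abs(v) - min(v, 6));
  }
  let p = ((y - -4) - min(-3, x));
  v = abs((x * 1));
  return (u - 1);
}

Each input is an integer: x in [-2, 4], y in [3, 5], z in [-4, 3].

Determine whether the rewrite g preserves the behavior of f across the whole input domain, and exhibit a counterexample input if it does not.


Side by side, the visible changes include: statement counts differ; also constant usage differs; also local variable names differ; also comparison usage differs; also arithmetic usage differs; also min/max/abs usage differs.
As a probe, take x=3, y=3, z=0: f runs v := -3 | u := -1 | ((y - v) >= max(x, x)): true | x := 6 | v := 6 | result -2; g runs q := -3 | v := -3 | u := -1 | (max(x, x) <= (y - v)): true | x := 6 | p := 10 | v := 6 | result -2; both end at -2.
Every one of the 168 inputs gives matching results.
verdict: equivalent
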